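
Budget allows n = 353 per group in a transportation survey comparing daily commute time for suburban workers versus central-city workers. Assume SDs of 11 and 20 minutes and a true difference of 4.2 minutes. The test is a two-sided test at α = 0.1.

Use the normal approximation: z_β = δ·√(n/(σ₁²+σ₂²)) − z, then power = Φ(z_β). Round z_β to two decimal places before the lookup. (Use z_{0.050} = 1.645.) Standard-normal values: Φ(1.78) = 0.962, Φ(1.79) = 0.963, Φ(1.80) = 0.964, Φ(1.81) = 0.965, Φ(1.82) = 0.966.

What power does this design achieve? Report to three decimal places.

Power ≈ 0.965

z_β = δ·√(n/(σ₁²+σ₂²)) − z_{α/2}
    = 4.2 · √(353/521) − 1.645
    = 4.2 · 0.82313 − 1.645
    = 3.4571 − 1.645 = 1.8121 → 1.81
Power = Φ(1.81) = 0.965.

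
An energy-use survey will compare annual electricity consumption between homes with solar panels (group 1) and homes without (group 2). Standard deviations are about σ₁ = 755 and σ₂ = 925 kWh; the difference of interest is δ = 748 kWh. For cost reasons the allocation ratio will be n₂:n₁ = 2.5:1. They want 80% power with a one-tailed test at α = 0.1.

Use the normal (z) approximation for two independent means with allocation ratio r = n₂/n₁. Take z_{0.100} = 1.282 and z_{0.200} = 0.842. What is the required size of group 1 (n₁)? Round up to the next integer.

n₁ = (z_α + z_β)² · (σ₁² + σ₂²/r) / δ²
   = (1.282 + 0.842)² · (755² + 925²/2.5) / 748²
   = 4.5114 · (570025 + 342250) / 559504
   = 4.5114 · 912275 / 559504
   = 7.36
Round up → n₁ = 8; n₂ = r·n₁ = 2.5 × 8 = 20.

n₁ = 8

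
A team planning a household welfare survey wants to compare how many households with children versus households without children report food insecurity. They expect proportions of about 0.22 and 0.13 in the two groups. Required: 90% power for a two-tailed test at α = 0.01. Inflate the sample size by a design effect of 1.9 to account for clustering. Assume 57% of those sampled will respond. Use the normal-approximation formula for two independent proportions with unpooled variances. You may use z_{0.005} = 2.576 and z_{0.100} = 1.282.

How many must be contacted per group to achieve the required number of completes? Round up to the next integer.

n = (z_{α/2} + z_β)² · [p₁(1−p₁) + p₂(1−p₂)] / (p₁ − p₂)²
  = (2.576 + 1.282)² · (0.22·0.78 + 0.13·0.87) / (0.09)²
  = (3.858)² · (0.1716 + 0.1131) / 0.0081
  = 14.8842 · 0.2847 / 0.0081
  = 523.15
Design effect: 1.9 × 523.15 = 993.99.
Adjust for 57% response: 993.99 / 0.57 = 1743.84.
Round up → n = 1744 per group.

n = 1744 per group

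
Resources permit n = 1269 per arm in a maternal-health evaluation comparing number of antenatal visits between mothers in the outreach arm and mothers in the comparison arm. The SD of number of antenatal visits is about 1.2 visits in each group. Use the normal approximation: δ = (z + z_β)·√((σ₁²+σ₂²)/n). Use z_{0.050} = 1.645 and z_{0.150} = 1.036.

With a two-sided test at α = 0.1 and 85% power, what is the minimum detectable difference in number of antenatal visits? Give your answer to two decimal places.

Minimum detectable difference ≈ 0.13 visits

δ = (z_{α/2} + z_β) · √((σ₁²+σ₂²)/n)
  = (1.645 + 1.036) · √(2.88/1269)
  = 2.681 · √0.00227
  = 2.681 · 0.0476
  = 0.1277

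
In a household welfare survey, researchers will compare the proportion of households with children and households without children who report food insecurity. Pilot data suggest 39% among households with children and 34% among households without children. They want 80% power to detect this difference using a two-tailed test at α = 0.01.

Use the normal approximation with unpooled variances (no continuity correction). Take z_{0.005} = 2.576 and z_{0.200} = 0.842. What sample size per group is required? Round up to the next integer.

n = (z_{α/2} + z_β)² · [p₁(1−p₁) + p₂(1−p₂)] / (p₁ − p₂)²
  = (2.576 + 0.842)² · (0.39·0.61 + 0.34·0.66) / (0.05)²
  = (3.418)² · (0.2379 + 0.2244) / 0.0025
  = 11.6827 · 0.4623 / 0.0025
  = 2160.37
Round up → n = 2161 per group.

n = 2161 per group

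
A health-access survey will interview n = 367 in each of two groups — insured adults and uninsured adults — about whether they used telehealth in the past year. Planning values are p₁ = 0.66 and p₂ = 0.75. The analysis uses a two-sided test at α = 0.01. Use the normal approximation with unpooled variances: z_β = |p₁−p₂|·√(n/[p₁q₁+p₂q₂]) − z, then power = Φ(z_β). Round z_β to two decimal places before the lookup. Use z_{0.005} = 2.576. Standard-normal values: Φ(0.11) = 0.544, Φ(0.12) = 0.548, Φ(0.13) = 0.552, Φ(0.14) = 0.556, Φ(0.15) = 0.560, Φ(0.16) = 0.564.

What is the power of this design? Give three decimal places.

z_β = |p₁−p₂|·√(n/[p₁q₁+p₂q₂]) − z_{α/2}
    = 0.09 · √(367/0.4119) − 2.576
    = 0.09 · 29.8495 − 2.576
    = 2.6865 − 2.576 = 0.1105 → 0.11
Power = Φ(0.11) = 0.544.

Power ≈ 0.544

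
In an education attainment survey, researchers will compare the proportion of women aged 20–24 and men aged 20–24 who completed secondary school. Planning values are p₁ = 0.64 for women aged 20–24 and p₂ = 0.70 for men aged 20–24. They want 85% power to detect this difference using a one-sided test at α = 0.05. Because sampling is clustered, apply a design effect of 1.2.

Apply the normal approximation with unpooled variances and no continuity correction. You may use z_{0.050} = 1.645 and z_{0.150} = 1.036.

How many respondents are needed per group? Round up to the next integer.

n = (z_α + z_β)² · [p₁(1−p₁) + p₂(1−p₂)] / (p₁ − p₂)²
  = (1.645 + 1.036)² · (0.64·0.36 + 0.70·0.30) / (-0.06)²
  = (2.681)² · (0.2304 + 0.2100) / 0.0036
  = 7.1878 · 0.4404 / 0.0036
  = 879.30
Design effect: 1.2 × 879.30 = 1055.16.
Round up → n = 1056 per group.

n = 1056 per group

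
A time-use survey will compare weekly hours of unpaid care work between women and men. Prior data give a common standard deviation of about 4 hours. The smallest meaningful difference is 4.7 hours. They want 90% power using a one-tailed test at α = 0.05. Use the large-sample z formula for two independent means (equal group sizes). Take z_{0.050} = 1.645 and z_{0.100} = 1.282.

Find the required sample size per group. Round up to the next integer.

n = 13 per group

n = (z_α + z_β)² · (σ₁² + σ₂²) / δ²
  = (1.645 + 1.282)² · (2·4² = 32) / 4.7²
  = 8.5673 · 32 / 22.09
  = 12.41
Round up → n = 13 per group.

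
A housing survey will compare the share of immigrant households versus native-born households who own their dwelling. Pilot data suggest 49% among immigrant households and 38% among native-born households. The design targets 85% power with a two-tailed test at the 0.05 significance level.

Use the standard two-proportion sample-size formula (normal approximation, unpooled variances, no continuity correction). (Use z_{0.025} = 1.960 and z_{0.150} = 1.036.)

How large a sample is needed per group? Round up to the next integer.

n = 361 per group

n = (z_{α/2} + z_β)² · [p₁(1−p₁) + p₂(1−p₂)] / (p₁ − p₂)²
  = (1.960 + 1.036)² · (0.49·0.51 + 0.38·0.62) / (0.11)²
  = (2.996)² · (0.2499 + 0.2356) / 0.0121
  = 8.9760 · 0.4855 / 0.0121
  = 360.15
Round up → n = 361 per group.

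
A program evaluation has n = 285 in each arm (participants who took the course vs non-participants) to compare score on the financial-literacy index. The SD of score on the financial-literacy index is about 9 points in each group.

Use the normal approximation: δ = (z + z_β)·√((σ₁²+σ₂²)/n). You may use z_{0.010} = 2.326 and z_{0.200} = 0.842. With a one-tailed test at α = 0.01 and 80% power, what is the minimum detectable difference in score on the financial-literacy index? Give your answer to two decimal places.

δ = (z_α + z_β) · √((σ₁²+σ₂²)/n)
  = (2.326 + 0.842) · √(162/285)
  = 3.168 · √0.56842
  = 3.168 · 0.7539
  = 2.3885

Minimum detectable difference ≈ 2.39 points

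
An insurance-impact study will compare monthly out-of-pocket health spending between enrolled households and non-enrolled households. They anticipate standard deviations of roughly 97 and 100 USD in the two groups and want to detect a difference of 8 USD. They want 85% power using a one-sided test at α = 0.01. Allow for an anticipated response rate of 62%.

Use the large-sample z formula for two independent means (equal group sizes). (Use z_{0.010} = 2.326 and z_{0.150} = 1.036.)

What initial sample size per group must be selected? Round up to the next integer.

n = 5529 per group

n = (z_α + z_β)² · (σ₁² + σ₂²) / δ²
  = (2.326 + 1.036)² · (97² + 100² = 19409) / 8²
  = 11.3030 · 19409 / 64
  = 3427.82
Adjust for 62% response: 3427.82 / 0.62 = 5528.75.
Round up → n = 5529 per group.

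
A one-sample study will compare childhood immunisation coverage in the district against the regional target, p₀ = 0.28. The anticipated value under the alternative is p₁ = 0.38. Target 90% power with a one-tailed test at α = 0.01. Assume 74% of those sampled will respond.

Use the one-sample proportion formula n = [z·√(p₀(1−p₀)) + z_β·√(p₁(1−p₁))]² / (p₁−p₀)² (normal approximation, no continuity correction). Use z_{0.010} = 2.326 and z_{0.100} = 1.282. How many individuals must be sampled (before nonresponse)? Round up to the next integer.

n = 376

n = [z_α·√(p₀q₀) + z_β·√(p₁q₁)]² / (p₁ − p₀)²
  = [2.326·√(0.28·0.72) + 1.282·√(0.38·0.62)]² / (0.10)²
  = [2.326·0.4490 + 1.282·0.4854]² / 0.0100
  = [1.6666]² / 0.0100
  = 277.77
Adjust for 74% response: 277.77 / 0.74 = 375.36.
Round up → n = 376.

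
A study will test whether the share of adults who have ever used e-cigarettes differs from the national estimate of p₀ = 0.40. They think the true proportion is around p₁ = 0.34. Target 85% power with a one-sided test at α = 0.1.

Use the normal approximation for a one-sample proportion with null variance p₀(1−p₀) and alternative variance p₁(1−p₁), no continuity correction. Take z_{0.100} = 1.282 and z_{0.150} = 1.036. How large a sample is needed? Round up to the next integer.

n = [z_α·√(p₀q₀) + z_β·√(p₁q₁)]² / (p₁ − p₀)²
  = [1.282·√(0.40·0.60) + 1.036·√(0.34·0.66)]² / (-0.06)²
  = [1.282·0.4899 + 1.036·0.4737]² / 0.0036
  = [1.1188]² / 0.0036
  = 347.71
Round up → n = 348.

n = 348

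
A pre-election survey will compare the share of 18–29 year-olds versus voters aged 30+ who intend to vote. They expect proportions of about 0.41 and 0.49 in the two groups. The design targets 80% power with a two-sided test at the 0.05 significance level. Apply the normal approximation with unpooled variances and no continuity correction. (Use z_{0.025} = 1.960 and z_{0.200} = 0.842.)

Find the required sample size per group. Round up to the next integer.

n = 604 per group

n = (z_{α/2} + z_β)² · [p₁(1−p₁) + p₂(1−p₂)] / (p₁ − p₂)²
  = (1.960 + 0.842)² · (0.41·0.59 + 0.49·0.51) / (-0.08)²
  = (2.802)² · (0.2419 + 0.2499) / 0.0064
  = 7.8512 · 0.4918 / 0.0064
  = 603.32
Round up → n = 604 per group.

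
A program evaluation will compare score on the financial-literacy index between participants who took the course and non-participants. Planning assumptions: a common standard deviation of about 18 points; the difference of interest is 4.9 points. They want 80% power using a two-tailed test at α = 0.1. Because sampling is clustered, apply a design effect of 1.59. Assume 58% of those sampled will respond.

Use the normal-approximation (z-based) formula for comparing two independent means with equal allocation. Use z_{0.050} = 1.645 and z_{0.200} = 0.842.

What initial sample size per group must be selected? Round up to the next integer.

n = (z_{α/2} + z_β)² · (σ₁² + σ₂²) / δ²
  = (1.645 + 0.842)² · (2·18² = 648) / 4.9²
  = 6.1852 · 648 / 24.01
  = 166.93
Design effect: 1.59 × 166.93 = 265.42.
Adjust for 58% response: 265.42 / 0.58 = 457.62.
Round up → n = 458 per group.

n = 458 per group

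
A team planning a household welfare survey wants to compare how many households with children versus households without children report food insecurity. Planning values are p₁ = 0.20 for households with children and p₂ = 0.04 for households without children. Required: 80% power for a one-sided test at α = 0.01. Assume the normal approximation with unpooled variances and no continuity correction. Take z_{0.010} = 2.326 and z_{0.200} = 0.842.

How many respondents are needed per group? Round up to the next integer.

n = 78 per group

n = (z_α + z_β)² · [p₁(1−p₁) + p₂(1−p₂)] / (p₁ − p₂)²
  = (2.326 + 0.842)² · (0.20·0.80 + 0.04·0.96) / (0.16)²
  = (3.168)² · (0.1600 + 0.0384) / 0.0256
  = 10.0362 · 0.1984 / 0.0256
  = 77.78
Round up → n = 78 per group.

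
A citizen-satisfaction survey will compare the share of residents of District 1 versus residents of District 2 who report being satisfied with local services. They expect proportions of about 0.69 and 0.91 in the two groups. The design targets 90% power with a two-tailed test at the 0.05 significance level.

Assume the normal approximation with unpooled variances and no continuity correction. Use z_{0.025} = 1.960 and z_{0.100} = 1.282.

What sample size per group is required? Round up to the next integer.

n = 65 per group

n = (z_{α/2} + z_β)² · [p₁(1−p₁) + p₂(1−p₂)] / (p₁ − p₂)²
  = (1.960 + 1.282)² · (0.69·0.31 + 0.91·0.09) / (-0.22)²
  = (3.242)² · (0.2139 + 0.0819) / 0.0484
  = 10.5106 · 0.2958 / 0.0484
  = 64.24
Round up → n = 65 per group.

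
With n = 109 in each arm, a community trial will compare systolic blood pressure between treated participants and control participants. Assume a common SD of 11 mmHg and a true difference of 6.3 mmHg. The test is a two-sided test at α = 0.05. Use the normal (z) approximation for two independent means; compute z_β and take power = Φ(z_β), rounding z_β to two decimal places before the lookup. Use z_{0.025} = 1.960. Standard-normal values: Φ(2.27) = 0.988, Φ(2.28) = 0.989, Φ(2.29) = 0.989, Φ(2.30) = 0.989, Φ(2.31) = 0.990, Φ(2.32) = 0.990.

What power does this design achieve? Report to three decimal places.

z_β = δ·√(n/(σ₁²+σ₂²)) − z_{α/2}
    = 6.3 · √(109/242) − 1.960
    = 6.3 · 0.67113 − 1.960
    = 4.2281 − 1.960 = 2.2681 → 2.27
Power = Φ(2.27) = 0.988.

Power ≈ 0.988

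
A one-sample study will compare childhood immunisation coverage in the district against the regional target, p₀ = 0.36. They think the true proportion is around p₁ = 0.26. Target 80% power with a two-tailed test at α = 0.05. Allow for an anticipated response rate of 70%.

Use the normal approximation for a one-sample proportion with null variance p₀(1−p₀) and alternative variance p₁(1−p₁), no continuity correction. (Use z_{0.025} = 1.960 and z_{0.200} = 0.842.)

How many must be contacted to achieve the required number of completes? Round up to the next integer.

n = 246

n = [z_{α/2}·√(p₀q₀) + z_β·√(p₁q₁)]² / (p₁ − p₀)²
  = [1.960·√(0.36·0.64) + 0.842·√(0.26·0.74)]² / (-0.10)²
  = [1.960·0.4800 + 0.842·0.4386]² / 0.0100
  = [1.3101]² / 0.0100
  = 171.64
Adjust for 70% response: 171.64 / 0.70 = 245.21.
Round up → n = 246.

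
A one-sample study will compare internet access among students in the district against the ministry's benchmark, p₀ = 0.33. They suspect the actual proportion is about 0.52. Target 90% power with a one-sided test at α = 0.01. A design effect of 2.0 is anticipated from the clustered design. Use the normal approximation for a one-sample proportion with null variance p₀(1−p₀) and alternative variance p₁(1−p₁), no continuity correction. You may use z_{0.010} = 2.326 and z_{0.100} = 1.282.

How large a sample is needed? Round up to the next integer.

n = 167

n = [z_α·√(p₀q₀) + z_β·√(p₁q₁)]² / (p₁ − p₀)²
  = [2.326·√(0.33·0.67) + 1.282·√(0.52·0.48)]² / (0.19)²
  = [2.326·0.4702 + 1.282·0.4996]² / 0.0361
  = [1.7342]² / 0.0361
  = 83.31
Design effect: 2.0 × 83.31 = 166.62.
Round up → n = 167.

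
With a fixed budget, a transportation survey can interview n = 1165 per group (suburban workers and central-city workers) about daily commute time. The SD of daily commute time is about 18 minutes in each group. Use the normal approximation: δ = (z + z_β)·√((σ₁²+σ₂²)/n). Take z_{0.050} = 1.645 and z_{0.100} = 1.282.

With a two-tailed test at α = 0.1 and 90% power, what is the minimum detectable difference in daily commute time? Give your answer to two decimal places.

Minimum detectable difference ≈ 2.18 minutes

δ = (z_{α/2} + z_β) · √((σ₁²+σ₂²)/n)
  = (1.645 + 1.282) · √(648/1165)
  = 2.927 · √0.55622
  = 2.927 · 0.7458
  = 2.1830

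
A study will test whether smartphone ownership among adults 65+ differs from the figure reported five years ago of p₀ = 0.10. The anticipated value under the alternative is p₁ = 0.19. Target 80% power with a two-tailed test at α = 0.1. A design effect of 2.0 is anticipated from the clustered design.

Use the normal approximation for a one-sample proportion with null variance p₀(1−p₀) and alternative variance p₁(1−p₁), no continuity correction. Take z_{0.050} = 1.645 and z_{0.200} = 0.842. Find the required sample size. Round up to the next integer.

n = [z_{α/2}·√(p₀q₀) + z_β·√(p₁q₁)]² / (p₁ − p₀)²
  = [1.645·√(0.10·0.90) + 0.842·√(0.19·0.81)]² / (0.09)²
  = [1.645·0.3000 + 0.842·0.3923]² / 0.0081
  = [0.8238]² / 0.0081
  = 83.79
Design effect: 2.0 × 83.79 = 167.57.
Round up → n = 168.

n = 168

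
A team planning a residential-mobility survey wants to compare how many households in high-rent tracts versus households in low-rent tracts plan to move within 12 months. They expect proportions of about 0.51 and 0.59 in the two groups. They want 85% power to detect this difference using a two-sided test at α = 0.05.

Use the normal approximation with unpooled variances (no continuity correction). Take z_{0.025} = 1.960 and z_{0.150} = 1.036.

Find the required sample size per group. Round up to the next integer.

n = 690 per group

n = (z_{α/2} + z_β)² · [p₁(1−p₁) + p₂(1−p₂)] / (p₁ − p₂)²
  = (1.960 + 1.036)² · (0.51·0.49 + 0.59·0.41) / (-0.08)²
  = (2.996)² · (0.2499 + 0.2419) / 0.0064
  = 8.9760 · 0.4918 / 0.0064
  = 689.75
Round up → n = 690 per group.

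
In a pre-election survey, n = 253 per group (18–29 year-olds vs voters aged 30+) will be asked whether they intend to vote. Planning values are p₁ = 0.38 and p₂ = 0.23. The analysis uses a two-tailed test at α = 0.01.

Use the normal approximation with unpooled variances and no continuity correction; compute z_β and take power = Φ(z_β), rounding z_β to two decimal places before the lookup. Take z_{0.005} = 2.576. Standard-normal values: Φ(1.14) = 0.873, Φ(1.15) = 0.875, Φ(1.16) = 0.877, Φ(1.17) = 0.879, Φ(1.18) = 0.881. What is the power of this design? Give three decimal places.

Power ≈ 0.873

z_β = |p₁−p₂|·√(n/[p₁q₁+p₂q₂]) − z_{α/2}
    = 0.15 · √(253/0.4127) − 2.576
    = 0.15 · 24.7596 − 2.576
    = 3.7139 − 2.576 = 1.1379 → 1.14
Power = Φ(1.14) = 0.873.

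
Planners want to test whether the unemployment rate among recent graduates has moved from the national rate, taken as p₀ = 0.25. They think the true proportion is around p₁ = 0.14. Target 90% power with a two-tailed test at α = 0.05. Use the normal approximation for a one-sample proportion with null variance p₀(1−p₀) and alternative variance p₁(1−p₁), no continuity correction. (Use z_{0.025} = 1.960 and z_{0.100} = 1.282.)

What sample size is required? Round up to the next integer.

n = [z_{α/2}·√(p₀q₀) + z_β·√(p₁q₁)]² / (p₁ − p₀)²
  = [1.960·√(0.25·0.75) + 1.282·√(0.14·0.86)]² / (-0.11)²
  = [1.960·0.4330 + 1.282·0.3470]² / 0.0121
  = [1.2935]² / 0.0121
  = 138.29
Round up → n = 139.

n = 139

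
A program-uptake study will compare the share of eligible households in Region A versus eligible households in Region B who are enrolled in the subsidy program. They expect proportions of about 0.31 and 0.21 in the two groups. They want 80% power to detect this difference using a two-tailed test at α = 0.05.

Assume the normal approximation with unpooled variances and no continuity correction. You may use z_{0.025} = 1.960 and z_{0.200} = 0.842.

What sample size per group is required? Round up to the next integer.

n = (z_{α/2} + z_β)² · [p₁(1−p₁) + p₂(1−p₂)] / (p₁ − p₂)²
  = (1.960 + 0.842)² · (0.31·0.69 + 0.21·0.79) / (0.10)²
  = (2.802)² · (0.2139 + 0.1659) / 0.0100
  = 7.8512 · 0.3798 / 0.0100
  = 298.19
Round up → n = 299 per group.

n = 299 per group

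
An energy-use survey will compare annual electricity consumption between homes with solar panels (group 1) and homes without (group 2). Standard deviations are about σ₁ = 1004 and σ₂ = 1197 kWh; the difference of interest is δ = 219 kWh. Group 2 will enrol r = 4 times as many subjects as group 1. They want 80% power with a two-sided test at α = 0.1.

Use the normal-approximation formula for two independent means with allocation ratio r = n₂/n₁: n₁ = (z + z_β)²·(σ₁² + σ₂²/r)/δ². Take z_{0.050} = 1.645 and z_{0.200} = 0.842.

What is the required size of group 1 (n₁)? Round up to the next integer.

n₁ = (z_{α/2} + z_β)² · (σ₁² + σ₂²/r) / δ²
   = (1.645 + 0.842)² · (1004² + 1197²/4) / 219²
   = 6.1852 · (1008016 + 358202.2) / 47961
   = 6.1852 · 1366218.2 / 47961
   = 176.19
Round up → n₁ = 177; n₂ = r·n₁ = 4 × 177 = 708.

n₁ = 177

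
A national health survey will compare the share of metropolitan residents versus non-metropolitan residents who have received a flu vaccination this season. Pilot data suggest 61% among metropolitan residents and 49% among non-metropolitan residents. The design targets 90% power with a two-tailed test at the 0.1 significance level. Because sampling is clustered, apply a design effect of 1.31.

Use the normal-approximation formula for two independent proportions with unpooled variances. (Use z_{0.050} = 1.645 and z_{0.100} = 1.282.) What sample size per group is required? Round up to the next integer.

n = 381 per group

n = (z_{α/2} + z_β)² · [p₁(1−p₁) + p₂(1−p₂)] / (p₁ − p₂)²
  = (1.645 + 1.282)² · (0.61·0.39 + 0.49·0.51) / (0.12)²
  = (2.927)² · (0.2379 + 0.2499) / 0.0144
  = 8.5673 · 0.4878 / 0.0144
  = 290.22
Design effect: 1.31 × 290.22 = 380.19.
Round up → n = 381 per group.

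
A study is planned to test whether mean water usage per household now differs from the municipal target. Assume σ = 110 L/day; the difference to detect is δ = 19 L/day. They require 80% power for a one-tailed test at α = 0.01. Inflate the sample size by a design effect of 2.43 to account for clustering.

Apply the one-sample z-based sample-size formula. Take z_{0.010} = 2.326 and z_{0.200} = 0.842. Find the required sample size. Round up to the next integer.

n = 818

n = (z_α + z_β)² · σ² / δ²
  = (2.326 + 0.842)² · 110² / 19²
  = 10.0362 · 12100 / 361
  = 336.39
Design effect: 2.43 × 336.39 = 817.44.
Round up → n = 818.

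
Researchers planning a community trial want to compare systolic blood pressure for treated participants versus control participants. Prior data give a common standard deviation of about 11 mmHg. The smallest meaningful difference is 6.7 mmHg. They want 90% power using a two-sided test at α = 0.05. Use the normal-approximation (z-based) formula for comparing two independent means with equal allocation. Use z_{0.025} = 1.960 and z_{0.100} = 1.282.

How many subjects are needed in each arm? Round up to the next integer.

n = 57 per group

n = (z_{α/2} + z_β)² · (σ₁² + σ₂²) / δ²
  = (1.960 + 1.282)² · (2·11² = 242) / 6.7²
  = 10.5106 · 242 / 44.89
  = 56.66
Round up → n = 57 per group.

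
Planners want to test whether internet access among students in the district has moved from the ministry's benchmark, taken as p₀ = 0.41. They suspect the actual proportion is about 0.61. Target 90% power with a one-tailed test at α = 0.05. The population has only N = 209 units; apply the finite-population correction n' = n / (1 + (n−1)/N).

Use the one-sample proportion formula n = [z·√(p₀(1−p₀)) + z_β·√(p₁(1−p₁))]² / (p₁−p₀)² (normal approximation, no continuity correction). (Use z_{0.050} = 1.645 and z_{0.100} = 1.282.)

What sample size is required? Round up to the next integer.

n = [z_α·√(p₀q₀) + z_β·√(p₁q₁)]² / (p₁ − p₀)²
  = [1.645·√(0.41·0.59) + 1.282·√(0.61·0.39)]² / (0.20)²
  = [1.645·0.4918 + 1.282·0.4877]² / 0.0400
  = [1.4344]² / 0.0400
  = 51.43
Finite-population correction (N = 209): 51.43 / (1 + (51.43 − 1)/209) = 41.44.
Round up → n = 42.

n = 42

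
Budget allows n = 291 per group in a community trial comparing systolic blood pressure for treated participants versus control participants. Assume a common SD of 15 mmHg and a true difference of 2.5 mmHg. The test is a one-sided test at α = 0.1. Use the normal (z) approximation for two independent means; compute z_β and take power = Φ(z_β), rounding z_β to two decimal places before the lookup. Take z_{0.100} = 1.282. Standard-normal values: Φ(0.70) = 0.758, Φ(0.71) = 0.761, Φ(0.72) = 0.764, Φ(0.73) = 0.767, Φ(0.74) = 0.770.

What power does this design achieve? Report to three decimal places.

Power ≈ 0.767

z_β = δ·√(n/(σ₁²+σ₂²)) − z_α
    = 2.5 · √(291/450) − 1.282
    = 2.5 · 0.80416 − 1.282
    = 2.0104 − 1.282 = 0.7284 → 0.73
Power = Φ(0.73) = 0.767.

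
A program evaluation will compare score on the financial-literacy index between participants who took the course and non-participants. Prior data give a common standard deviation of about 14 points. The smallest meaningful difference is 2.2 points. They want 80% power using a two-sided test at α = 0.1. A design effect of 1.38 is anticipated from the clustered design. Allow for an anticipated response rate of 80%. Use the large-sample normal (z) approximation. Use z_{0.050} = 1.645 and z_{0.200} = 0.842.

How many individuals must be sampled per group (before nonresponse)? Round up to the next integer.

n = (z_{α/2} + z_β)² · (σ₁² + σ₂²) / δ²
  = (1.645 + 0.842)² · (2·14² = 392) / 2.2²
  = 6.1852 · 392 / 4.84
  = 500.95
Design effect: 1.38 × 500.95 = 691.31.
Adjust for 80% response: 691.31 / 0.80 = 864.13.
Round up → n = 865 per group.

n = 865 per group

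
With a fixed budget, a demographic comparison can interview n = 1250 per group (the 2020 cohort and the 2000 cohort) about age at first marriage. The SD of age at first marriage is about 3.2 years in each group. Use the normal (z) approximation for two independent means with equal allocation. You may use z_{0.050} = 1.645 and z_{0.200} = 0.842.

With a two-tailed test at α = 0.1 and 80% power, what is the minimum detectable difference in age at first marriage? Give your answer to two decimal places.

δ = (z_{α/2} + z_β) · √((σ₁²+σ₂²)/n)
  = (1.645 + 0.842) · √(20.48/1250)
  = 2.487 · √0.01638
  = 2.487 · 0.1280
  = 0.3183

Minimum detectable difference ≈ 0.32 years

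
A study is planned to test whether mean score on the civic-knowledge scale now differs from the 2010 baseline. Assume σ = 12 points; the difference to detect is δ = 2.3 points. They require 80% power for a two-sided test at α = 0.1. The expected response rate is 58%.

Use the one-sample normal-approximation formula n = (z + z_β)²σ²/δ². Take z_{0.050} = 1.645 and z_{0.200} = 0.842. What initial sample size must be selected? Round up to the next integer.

n = 291

n = (z_{α/2} + z_β)² · σ² / δ²
  = (1.645 + 0.842)² · 12² / 2.3²
  = 6.1852 · 144 / 5.29
  = 168.37
Adjust for 58% response: 168.37 / 0.58 = 290.29.
Round up → n = 291.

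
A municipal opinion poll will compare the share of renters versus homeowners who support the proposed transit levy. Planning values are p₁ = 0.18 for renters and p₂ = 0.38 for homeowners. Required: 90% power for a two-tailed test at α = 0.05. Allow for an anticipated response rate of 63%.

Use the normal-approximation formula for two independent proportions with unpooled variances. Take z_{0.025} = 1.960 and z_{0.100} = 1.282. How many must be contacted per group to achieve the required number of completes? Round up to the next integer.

n = (z_{α/2} + z_β)² · [p₁(1−p₁) + p₂(1−p₂)] / (p₁ − p₂)²
  = (1.960 + 1.282)² · (0.18·0.82 + 0.38·0.62) / (-0.20)²
  = (3.242)² · (0.1476 + 0.2356) / 0.0400
  = 10.5106 · 0.3832 / 0.0400
  = 100.69
Adjust for 63% response: 100.69 / 0.63 = 159.83.
Round up → n = 160 per group.

n = 160 per group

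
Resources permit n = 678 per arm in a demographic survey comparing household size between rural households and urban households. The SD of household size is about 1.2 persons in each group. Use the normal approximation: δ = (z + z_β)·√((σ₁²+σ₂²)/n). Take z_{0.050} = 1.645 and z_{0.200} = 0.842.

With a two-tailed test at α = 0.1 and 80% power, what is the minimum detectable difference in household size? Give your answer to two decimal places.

δ = (z_{α/2} + z_β) · √((σ₁²+σ₂²)/n)
  = (1.645 + 0.842) · √(2.88/678)
  = 2.487 · √0.00425
  = 2.487 · 0.0652
  = 0.1621

Minimum detectable difference ≈ 0.16 persons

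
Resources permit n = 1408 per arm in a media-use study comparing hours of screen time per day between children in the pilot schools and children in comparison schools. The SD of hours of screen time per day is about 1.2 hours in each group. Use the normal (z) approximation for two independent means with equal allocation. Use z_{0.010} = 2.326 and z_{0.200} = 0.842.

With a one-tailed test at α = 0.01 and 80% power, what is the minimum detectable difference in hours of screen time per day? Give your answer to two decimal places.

δ = (z_α + z_β) · √((σ₁²+σ₂²)/n)
  = (2.326 + 0.842) · √(2.88/1408)
  = 3.168 · √0.00205
  = 3.168 · 0.0452
  = 0.1433

Minimum detectable difference ≈ 0.14 hours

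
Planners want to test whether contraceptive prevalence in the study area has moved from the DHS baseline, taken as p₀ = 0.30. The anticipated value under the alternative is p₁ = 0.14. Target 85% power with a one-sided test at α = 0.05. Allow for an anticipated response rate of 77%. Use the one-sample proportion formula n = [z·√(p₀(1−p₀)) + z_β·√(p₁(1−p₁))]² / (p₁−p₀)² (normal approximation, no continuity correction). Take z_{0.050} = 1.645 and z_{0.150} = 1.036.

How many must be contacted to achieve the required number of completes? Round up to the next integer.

n = 63

n = [z_α·√(p₀q₀) + z_β·√(p₁q₁)]² / (p₁ − p₀)²
  = [1.645·√(0.30·0.70) + 1.036·√(0.14·0.86)]² / (-0.16)²
  = [1.645·0.4583 + 1.036·0.3470]² / 0.0256
  = [1.1133]² / 0.0256
  = 48.42
Adjust for 77% response: 48.42 / 0.77 = 62.88.
Round up → n = 63.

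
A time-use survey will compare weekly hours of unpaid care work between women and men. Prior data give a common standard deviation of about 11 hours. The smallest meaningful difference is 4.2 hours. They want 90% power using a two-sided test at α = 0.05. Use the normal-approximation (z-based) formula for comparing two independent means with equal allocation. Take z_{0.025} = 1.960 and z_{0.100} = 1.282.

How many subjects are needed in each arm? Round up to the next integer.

n = (z_{α/2} + z_β)² · (σ₁² + σ₂²) / δ²
  = (1.960 + 1.282)² · (2·11² = 242) / 4.2²
  = 10.5106 · 242 / 17.64
  = 144.19
Round up → n = 145 per group.

n = 145 per group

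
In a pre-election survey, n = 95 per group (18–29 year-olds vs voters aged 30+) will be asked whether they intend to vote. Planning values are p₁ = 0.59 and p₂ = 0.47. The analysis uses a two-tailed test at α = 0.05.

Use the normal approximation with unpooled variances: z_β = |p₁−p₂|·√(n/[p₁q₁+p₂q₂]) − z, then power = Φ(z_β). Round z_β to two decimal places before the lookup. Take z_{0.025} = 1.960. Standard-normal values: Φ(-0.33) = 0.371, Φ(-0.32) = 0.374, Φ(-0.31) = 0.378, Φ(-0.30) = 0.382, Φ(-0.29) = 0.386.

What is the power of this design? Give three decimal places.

z_β = |p₁−p₂|·√(n/[p₁q₁+p₂q₂]) − z_{α/2}
    = 0.12 · √(95/0.4910) − 1.960
    = 0.12 · 13.9098 − 1.960
    = 1.6692 − 1.960 = -0.2908 → -0.29
Power = Φ(-0.29) = 0.386.

Power ≈ 0.386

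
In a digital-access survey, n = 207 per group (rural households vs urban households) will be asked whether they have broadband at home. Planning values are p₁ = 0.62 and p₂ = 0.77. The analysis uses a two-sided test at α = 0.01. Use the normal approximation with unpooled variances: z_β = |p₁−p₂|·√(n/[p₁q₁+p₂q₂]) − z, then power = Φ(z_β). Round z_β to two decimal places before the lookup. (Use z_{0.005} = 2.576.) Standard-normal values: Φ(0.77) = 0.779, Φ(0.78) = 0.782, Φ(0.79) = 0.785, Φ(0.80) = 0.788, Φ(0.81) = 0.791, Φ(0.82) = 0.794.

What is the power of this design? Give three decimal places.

Power ≈ 0.782

z_β = |p₁−p₂|·√(n/[p₁q₁+p₂q₂]) − z_{α/2}
    = 0.15 · √(207/0.4127) − 2.576
    = 0.15 · 22.3959 − 2.576
    = 3.3594 − 2.576 = 0.7834 → 0.78
Power = Φ(0.78) = 0.782.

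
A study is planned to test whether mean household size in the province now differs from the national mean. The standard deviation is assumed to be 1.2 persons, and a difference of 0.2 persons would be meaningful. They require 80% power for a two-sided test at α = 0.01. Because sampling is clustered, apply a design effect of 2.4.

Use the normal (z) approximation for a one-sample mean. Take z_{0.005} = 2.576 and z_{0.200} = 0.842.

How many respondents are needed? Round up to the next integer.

n = (z_{α/2} + z_β)² · σ² / δ²
  = (2.576 + 0.842)² · 1.2² / 0.2²
  = 11.6827 · 1.44 / 0.04
  = 420.58
Design effect: 2.4 × 420.58 = 1009.39.
Round up → n = 1010.

n = 1010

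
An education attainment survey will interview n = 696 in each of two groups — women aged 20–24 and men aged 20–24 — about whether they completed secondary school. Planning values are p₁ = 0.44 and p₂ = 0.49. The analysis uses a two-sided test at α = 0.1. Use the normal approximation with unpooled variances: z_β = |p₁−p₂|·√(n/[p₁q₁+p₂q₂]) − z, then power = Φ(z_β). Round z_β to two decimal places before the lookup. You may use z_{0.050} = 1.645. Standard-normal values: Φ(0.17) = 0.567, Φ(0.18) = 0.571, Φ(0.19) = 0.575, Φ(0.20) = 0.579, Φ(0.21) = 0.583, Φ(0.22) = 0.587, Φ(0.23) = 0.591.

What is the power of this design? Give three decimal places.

Power ≈ 0.591

z_β = |p₁−p₂|·√(n/[p₁q₁+p₂q₂]) − z_{α/2}
    = 0.05 · √(696/0.4963) − 1.645
    = 0.05 · 37.4483 − 1.645
    = 1.8724 − 1.645 = 0.2274 → 0.23
Power = Φ(0.23) = 0.591.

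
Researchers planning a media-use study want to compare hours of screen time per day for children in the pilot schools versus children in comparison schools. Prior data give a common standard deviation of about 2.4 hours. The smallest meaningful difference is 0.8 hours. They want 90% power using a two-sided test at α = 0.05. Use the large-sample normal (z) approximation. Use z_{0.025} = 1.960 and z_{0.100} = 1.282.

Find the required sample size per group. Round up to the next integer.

n = (z_{α/2} + z_β)² · (σ₁² + σ₂²) / δ²
  = (1.960 + 1.282)² · (2·2.4² = 11.52) / 0.8²
  = 10.5106 · 11.52 / 0.64
  = 189.19
Round up → n = 190 per group.

n = 190 per group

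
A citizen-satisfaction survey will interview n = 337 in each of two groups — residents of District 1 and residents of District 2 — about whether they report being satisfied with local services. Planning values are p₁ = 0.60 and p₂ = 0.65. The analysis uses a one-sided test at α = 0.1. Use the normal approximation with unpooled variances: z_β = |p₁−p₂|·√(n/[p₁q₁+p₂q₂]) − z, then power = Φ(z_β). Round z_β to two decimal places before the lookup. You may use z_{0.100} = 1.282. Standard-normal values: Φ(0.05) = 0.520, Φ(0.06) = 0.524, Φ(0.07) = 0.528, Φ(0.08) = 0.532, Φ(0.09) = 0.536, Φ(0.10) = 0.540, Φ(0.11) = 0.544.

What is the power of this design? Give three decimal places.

Power ≈ 0.524

z_β = |p₁−p₂|·√(n/[p₁q₁+p₂q₂]) − z_α
    = 0.05 · √(337/0.4675) − 1.282
    = 0.05 · 26.8488 − 1.282
    = 1.3424 − 1.282 = 0.0604 → 0.06
Power = Φ(0.06) = 0.524.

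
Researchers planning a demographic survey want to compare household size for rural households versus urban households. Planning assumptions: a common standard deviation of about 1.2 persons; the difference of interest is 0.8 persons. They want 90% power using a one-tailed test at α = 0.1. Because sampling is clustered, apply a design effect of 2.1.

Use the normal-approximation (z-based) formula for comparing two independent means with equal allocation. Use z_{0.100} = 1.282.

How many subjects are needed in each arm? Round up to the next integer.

n = 63 per group

n = (z_α + z_β)² · (σ₁² + σ₂²) / δ²
  = (1.282 + 1.282)² · (2·1.2² = 2.88) / 0.8²
  = 6.5741 · 2.88 / 0.64
  = 29.58
Design effect: 2.1 × 29.58 = 62.13.
Round up → n = 63 per group.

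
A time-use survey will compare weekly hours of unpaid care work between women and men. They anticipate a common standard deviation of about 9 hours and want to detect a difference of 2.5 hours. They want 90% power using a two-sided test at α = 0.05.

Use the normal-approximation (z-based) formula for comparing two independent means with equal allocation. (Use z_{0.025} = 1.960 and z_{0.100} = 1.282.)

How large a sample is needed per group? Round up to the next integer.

n = 273 per group

n = (z_{α/2} + z_β)² · (σ₁² + σ₂²) / δ²
  = (1.960 + 1.282)² · (2·9² = 162) / 2.5²
  = 10.5106 · 162 / 6.25
  = 272.43
Round up → n = 273 per group.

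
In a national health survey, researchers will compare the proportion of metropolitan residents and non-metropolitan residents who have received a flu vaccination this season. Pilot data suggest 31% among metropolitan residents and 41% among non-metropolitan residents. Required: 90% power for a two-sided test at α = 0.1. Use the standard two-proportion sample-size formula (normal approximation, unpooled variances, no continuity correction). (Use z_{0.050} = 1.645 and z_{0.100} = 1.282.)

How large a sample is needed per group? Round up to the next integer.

n = 391 per group

n = (z_{α/2} + z_β)² · [p₁(1−p₁) + p₂(1−p₂)] / (p₁ − p₂)²
  = (1.645 + 1.282)² · (0.31·0.69 + 0.41·0.59) / (-0.10)²
  = (2.927)² · (0.2139 + 0.2419) / 0.0100
  = 8.5673 · 0.4558 / 0.0100
  = 390.50
Round up → n = 391 per group.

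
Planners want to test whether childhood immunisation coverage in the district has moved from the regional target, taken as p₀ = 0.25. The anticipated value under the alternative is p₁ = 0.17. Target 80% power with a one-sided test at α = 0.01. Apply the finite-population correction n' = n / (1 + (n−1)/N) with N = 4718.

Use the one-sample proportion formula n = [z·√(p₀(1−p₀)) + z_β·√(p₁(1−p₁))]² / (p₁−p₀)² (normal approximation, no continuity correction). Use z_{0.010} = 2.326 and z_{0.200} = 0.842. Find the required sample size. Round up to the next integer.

n = [z_α·√(p₀q₀) + z_β·√(p₁q₁)]² / (p₁ − p₀)²
  = [2.326·√(0.25·0.75) + 0.842·√(0.17·0.83)]² / (-0.08)²
  = [2.326·0.4330 + 0.842·0.3756]² / 0.0064
  = [1.3235]² / 0.0064
  = 273.68
Finite-population correction (N = 4718): 273.68 / (1 + (273.68 − 1)/4718) = 258.73.
Round up → n = 259.

n = 259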